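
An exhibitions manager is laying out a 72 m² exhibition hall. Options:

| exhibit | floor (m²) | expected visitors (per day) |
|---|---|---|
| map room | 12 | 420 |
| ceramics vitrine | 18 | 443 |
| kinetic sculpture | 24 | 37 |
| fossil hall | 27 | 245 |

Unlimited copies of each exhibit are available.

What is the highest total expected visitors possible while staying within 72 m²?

2520

The ratio ordering already packs tightly: 6×map room, 72 m², 2520.
That's the maximum — no swap from here does better than 2520.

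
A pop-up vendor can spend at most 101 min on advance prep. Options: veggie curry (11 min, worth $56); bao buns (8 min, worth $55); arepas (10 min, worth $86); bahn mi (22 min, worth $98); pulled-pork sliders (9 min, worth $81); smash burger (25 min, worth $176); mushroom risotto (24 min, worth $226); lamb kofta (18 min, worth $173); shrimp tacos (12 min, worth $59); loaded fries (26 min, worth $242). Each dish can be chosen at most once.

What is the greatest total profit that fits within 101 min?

872

The ratio heuristic lands on bao buns + arepas + pulled-pork sliders + mushroom risotto + lamb kofta + loaded fries (863) but leaves 6 min idle.
Replace arepas and pulled-pork sliders with smash burger: the trade gains 9 net, giving 872 at 101 min.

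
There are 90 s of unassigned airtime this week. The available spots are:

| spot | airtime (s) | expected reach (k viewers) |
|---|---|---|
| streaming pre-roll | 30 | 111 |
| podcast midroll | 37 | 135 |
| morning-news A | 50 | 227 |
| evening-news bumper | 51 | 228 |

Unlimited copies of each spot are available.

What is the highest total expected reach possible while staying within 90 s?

363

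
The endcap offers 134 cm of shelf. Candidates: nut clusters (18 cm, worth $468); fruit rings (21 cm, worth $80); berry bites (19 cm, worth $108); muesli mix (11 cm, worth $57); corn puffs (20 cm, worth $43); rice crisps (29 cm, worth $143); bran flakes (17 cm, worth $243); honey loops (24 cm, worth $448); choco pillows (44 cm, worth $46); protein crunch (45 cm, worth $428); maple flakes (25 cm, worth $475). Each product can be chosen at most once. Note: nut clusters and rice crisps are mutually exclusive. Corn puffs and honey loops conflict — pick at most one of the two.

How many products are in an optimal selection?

5

Best achievable weekly sales is 2062.
For example nut clusters + bran flakes + honey loops + protein crunch + maple flakes achieves it, using 129 cm.
All optima have 5 products.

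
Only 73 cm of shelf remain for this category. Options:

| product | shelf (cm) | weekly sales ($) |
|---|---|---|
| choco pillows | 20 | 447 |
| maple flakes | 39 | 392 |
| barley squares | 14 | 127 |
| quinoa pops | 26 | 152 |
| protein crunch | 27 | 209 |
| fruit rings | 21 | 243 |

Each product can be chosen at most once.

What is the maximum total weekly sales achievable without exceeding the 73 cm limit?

966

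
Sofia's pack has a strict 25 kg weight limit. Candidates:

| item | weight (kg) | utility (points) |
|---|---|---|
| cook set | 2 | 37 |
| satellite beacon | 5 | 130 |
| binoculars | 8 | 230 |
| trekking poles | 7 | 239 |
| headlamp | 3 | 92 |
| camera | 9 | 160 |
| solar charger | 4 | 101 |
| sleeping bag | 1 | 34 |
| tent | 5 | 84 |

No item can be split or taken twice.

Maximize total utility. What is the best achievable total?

Greedy by ratio would take satellite beacon + binoculars + trekking poles + headlamp + sleeping bag: 24 kg used, total 725.
Dropping headlamp frees 3 kg; slotting in solar charger (4 kg) lifts the total to 734 at 25 kg.

734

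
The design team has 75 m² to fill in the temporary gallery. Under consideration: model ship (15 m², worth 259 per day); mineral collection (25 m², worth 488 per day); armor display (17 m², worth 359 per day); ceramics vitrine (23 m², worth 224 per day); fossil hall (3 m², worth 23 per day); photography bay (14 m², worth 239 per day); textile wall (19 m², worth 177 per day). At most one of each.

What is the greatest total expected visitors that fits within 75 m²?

1368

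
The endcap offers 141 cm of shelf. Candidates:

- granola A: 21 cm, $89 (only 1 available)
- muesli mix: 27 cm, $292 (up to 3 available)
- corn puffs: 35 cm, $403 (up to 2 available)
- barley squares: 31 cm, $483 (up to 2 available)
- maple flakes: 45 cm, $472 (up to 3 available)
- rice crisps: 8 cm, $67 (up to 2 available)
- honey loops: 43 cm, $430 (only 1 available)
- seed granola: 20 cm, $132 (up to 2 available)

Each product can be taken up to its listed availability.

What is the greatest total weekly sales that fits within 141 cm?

Ranking by ratio (weekly sales/cm): barley squares 15.58, corn puffs 11.51, muesli mix 10.81, maple flakes 10.49.
Taking 2×corn puffs + 2×barley squares + rice crisps: 140 cm used, 1839 in weekly sales.
That's the maximum — no swap from here does better than 1839.

1839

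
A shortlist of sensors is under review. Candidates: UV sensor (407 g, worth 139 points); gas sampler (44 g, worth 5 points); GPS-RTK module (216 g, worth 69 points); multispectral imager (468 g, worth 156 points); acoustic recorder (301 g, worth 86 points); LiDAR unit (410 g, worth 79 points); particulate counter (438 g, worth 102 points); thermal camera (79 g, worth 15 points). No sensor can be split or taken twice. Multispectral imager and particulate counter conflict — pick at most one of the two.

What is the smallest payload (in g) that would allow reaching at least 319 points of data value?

Look for the lowest-payload combination reaching 319.
Taking GPS-RTK module + multispectral imager + acoustic recorder + thermal camera gives 326 (≥ 319) for 1064 g.
No combination under 1064 g hits 319.

1064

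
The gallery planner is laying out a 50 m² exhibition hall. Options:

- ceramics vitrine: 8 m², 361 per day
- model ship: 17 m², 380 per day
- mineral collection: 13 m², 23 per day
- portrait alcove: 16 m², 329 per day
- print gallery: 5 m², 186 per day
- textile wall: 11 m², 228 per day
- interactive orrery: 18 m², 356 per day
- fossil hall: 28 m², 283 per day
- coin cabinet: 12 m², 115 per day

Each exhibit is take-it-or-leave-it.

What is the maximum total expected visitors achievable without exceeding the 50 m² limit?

1283

Density check — ceramics vitrine 45.12, print gallery 37.20, model ship 22.35, textile wall 20.73 are the best per m².
A density-first pass picks ceramics vitrine + model ship + print gallery + textile wall — 1155 at 41 m².
Replace textile wall with interactive orrery: the trade gains 128 net, giving 1283 at 48 m².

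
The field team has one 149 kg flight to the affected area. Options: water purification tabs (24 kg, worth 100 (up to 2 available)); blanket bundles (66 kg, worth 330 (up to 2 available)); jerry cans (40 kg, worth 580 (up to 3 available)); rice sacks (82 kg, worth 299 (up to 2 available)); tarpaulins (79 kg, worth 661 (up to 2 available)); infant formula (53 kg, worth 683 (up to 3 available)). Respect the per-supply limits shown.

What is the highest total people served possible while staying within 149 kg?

1946

A density-first pass picks water purification tabs + 3×jerry cans — 1840 at 144 kg.
The 104 kg tied up in water purification tabs and 2×jerry cans is better spent on 2×infant formula — total rises to 1946 (146 kg).
That's the maximum — no swap from here does better than 1946.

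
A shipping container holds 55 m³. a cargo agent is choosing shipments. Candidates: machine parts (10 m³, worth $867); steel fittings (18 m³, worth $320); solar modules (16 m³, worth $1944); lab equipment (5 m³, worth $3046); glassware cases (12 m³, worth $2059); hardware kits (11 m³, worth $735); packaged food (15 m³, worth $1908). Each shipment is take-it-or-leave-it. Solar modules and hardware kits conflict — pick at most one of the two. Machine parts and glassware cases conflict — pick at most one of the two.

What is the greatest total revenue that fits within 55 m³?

8957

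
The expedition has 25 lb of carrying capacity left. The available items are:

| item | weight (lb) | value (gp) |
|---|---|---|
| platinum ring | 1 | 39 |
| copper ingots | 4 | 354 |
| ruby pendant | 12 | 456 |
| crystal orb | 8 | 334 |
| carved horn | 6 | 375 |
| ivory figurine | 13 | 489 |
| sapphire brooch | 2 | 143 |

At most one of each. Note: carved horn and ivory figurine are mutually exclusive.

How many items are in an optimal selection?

5

The maximum value within 25 lb is 1367.
One optimal bundle: platinum ring + copper ingots + ruby pendant + carved horn + sapphire brooch (25 lb).
Any selection reaching 1367 contains exactly 5 items.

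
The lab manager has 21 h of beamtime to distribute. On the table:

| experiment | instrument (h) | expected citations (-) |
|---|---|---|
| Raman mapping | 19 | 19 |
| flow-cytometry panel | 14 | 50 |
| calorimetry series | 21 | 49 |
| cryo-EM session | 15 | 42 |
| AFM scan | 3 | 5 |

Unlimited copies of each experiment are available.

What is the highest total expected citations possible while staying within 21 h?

60

Density check — flow-cytometry panel 3.57, cryo-EM session 2.80, calorimetry series 2.33 are the best per h.
Taking flow-cytometry panel + 2×AFM scan: 20 h used, 60 in expected citations.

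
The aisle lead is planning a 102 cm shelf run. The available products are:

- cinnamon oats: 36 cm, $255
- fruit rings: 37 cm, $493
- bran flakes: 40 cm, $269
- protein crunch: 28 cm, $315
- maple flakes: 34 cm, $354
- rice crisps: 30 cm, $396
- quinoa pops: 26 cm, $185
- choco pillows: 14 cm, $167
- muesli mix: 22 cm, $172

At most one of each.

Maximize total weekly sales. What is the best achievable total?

1243

A density-first pass picks fruit rings + rice crisps + choco pillows — 1056 at 81 cm.
Replace choco pillows with maple flakes: the trade gains 187 net, giving 1243 at 101 cm.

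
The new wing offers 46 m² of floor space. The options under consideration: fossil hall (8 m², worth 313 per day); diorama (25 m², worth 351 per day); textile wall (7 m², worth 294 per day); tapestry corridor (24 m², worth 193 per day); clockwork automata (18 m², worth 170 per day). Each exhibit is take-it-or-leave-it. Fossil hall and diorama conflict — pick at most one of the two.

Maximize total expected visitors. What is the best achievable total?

By expected visitors per m²: textile wall 42.00, fossil hall 39.12, diorama 14.04, clockwork automata 9.44 lead.
Best packing: fossil hall + textile wall + tapestry corridor — 39 m², 800 total.
No other feasible combination exceeds 800.

800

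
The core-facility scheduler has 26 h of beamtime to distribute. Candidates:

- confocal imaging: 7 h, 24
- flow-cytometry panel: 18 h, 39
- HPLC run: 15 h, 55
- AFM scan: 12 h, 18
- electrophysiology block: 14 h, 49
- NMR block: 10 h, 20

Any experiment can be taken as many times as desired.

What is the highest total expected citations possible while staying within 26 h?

By expected citations per h: HPLC run 3.67, electrophysiology block 3.50, confocal imaging 3.43 lead.
Confocal imaging + HPLC run uses 22 of the 26 h and totals 79.
Nothing else within 26 h beats 79.

79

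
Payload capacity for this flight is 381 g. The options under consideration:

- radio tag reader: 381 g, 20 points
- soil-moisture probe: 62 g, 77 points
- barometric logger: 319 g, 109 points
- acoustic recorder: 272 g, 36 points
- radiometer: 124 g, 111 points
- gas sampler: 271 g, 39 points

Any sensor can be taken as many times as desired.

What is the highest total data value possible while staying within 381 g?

Taking 6×soil-moisture probe: 372 g used, 462 in data value.
That's the maximum — no swap from here does better than 462.

462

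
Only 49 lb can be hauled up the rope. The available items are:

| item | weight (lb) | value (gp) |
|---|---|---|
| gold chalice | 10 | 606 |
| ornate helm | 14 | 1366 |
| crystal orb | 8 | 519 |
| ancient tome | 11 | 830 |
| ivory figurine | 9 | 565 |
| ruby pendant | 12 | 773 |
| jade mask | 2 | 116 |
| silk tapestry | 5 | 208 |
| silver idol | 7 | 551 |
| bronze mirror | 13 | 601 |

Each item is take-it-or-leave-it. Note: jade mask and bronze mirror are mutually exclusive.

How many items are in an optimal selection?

The maximum value within 49 lb is 3831.
One optimal bundle: ornate helm + crystal orb + ancient tome + ivory figurine + silver idol (49 lb).
All optima have 5 items.

5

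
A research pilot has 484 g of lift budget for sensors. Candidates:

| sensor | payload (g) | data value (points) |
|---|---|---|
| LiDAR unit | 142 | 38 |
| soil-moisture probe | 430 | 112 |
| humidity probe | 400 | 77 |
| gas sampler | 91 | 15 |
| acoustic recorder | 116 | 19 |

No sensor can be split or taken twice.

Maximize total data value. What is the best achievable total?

112

A density-first pass picks LiDAR unit + gas sampler + acoustic recorder — 72 at 349 g.
Dropping LiDAR unit and gas sampler and acoustic recorder frees 349 g; slotting in soil-moisture probe (430 g) lifts the total to 112 at 430 g.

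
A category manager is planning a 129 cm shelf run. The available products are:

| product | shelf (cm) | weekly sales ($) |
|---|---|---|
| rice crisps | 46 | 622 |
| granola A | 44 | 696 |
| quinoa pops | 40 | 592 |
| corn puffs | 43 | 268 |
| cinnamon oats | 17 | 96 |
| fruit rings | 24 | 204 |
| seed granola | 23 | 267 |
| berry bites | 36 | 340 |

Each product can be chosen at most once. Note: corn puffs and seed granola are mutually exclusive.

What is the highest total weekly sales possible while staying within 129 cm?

1658

Filling by ratio: granola A + quinoa pops + cinnamon oats + seed granola for 1651, with 5 cm left unused.
Using the slack differently, rice crisps + granola A + berry bites comes to 1658 at 126 cm.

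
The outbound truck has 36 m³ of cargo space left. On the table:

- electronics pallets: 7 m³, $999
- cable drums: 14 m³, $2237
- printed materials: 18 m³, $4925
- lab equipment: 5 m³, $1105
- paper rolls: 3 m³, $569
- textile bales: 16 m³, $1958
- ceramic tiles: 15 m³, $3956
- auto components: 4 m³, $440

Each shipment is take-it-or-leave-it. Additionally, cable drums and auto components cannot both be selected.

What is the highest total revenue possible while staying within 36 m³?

Density check — printed materials 273.61, ceramic tiles 263.73, lab equipment 221.00 are the best per m³.
Taking printed materials + paper rolls + ceramic tiles: 36 m³ used, 9450 in revenue.
The closest alternative, printed materials + ceramic tiles, reaches only 8881.

9450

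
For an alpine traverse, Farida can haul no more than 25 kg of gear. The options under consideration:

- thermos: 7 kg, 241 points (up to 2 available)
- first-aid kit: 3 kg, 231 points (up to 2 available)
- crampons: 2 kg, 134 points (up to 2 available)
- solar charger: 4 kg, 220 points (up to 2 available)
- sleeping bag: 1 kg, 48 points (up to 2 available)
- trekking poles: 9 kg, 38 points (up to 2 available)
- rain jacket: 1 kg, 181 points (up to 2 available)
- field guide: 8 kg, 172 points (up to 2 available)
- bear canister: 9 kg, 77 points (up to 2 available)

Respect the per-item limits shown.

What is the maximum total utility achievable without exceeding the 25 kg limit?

1649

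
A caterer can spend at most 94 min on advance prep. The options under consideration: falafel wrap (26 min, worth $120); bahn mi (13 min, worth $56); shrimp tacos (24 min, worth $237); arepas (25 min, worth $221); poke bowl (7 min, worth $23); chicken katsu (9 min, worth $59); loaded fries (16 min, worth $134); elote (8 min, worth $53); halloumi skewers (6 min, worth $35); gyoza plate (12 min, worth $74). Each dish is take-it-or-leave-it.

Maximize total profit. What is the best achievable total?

778

The ratio ordering already packs tightly: shrimp tacos + arepas + chicken katsu + loaded fries + elote + gyoza plate, 94 min, 778.
No other feasible combination exceeds 778.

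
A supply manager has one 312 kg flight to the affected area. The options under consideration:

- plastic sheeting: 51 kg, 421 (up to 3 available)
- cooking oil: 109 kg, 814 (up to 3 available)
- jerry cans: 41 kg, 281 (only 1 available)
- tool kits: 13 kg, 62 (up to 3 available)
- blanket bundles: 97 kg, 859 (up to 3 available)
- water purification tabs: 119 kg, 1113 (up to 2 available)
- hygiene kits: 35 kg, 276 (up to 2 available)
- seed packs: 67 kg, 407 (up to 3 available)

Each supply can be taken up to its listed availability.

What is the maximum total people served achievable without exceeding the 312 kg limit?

2778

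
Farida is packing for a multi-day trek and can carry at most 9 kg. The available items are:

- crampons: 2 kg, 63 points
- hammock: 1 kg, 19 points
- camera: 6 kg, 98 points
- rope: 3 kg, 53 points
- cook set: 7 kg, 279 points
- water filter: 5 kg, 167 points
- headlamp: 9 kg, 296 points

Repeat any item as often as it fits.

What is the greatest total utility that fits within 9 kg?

The ratio ordering already packs tightly: crampons + cook set, 9 kg, 342.
No other feasible combination exceeds 342.

342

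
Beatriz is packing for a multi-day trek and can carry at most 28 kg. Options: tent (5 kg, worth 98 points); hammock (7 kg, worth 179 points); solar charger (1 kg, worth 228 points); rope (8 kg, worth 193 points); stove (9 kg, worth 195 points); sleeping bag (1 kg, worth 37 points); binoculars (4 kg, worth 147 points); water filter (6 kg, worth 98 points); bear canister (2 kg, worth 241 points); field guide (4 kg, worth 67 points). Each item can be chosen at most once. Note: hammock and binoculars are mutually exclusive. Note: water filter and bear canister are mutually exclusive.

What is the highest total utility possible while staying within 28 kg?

1073

Density check — solar charger 228.00, bear canister 120.50, sleeping bag 37.00 are the best per kg.
Taking hammock + solar charger + rope + stove + sleeping bag + bear canister: 28 kg used, 1073 in utility.
Runner-up solar charger + rope + stove + binoculars + bear canister + field guide tops out at 1071.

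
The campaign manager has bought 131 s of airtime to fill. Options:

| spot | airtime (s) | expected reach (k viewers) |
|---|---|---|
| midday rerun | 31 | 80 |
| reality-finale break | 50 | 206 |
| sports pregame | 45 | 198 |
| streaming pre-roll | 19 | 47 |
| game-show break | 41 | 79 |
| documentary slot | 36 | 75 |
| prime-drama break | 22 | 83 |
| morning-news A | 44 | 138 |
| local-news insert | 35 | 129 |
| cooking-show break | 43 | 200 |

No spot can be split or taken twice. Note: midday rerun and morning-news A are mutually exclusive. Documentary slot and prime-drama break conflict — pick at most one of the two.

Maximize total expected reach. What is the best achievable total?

535

By expected reach per s: cooking-show break 4.65, sports pregame 4.40, reality-finale break 4.12 lead.
Filling by ratio: sports pregame + streaming pre-roll + prime-drama break + cooking-show break for 528, with 2 s left unused.
A better packing is reality-finale break + local-news insert + cooking-show break: 128 s, total 535.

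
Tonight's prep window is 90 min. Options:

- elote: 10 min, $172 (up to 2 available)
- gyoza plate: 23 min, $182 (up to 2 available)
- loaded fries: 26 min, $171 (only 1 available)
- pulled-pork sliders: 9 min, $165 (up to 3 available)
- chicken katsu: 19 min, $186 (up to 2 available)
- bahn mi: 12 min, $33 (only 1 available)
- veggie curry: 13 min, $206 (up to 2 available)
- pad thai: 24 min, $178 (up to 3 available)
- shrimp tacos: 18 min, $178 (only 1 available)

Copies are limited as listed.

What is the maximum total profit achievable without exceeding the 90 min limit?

1284

Taking 2×elote + 3×pulled-pork sliders + bahn mi + 2×veggie curry: 85 min used, 1284 in profit.
No other feasible combination exceeds 1284.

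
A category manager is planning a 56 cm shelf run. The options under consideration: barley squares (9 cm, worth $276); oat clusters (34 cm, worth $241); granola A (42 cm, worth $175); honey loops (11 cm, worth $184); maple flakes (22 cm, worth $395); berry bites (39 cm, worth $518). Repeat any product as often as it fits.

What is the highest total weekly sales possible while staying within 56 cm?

1656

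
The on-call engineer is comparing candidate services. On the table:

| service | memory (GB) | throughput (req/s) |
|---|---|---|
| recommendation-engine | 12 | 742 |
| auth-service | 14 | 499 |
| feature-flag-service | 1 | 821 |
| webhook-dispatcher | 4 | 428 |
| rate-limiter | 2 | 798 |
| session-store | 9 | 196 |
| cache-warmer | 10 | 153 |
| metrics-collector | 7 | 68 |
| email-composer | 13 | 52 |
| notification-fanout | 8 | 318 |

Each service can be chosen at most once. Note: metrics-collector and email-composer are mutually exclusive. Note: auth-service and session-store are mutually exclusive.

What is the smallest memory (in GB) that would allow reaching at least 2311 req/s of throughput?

15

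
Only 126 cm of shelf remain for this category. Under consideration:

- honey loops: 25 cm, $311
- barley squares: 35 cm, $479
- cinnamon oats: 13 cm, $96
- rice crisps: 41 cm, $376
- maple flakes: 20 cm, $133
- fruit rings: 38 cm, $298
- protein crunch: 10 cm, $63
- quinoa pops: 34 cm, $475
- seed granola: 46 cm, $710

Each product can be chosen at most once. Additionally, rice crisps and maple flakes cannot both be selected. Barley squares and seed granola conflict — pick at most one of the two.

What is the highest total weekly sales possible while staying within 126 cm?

1629

Density check — seed granola 15.43, quinoa pops 13.97, barley squares 13.69, honey loops 12.44 are the best per cm.
Best packing: honey loops + maple flakes + quinoa pops + seed granola — 125 cm, 1629 total.
Runner-up honey loops + cinnamon oats + quinoa pops + seed granola tops out at 1592.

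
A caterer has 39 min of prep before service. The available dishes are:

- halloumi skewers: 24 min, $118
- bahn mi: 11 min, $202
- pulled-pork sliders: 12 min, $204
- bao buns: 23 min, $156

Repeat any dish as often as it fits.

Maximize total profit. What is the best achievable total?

Ranking by ratio (profit/min): bahn mi 18.36, pulled-pork sliders 17.00, bao buns 6.78.
Filling by ratio: 3×bahn mi for 606, with 6 min left unused.
Dropping 3×bahn mi frees 33 min; slotting in 3×pulled-pork sliders (36 min) lifts the total to 612 at 36 min.
The spare 3 min is too small for any remaining dish, and no exchange beats 612.

612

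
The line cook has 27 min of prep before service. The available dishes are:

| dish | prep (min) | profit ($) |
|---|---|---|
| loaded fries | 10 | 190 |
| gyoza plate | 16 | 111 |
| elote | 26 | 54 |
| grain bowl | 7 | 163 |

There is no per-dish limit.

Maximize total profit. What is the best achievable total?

Density check — grain bowl 23.29, loaded fries 19.00, gyoza plate 6.94 are the best per min.
Taking the top-ratio dishes first gives 3×grain bowl for 489 (21 min).
Dropping 2×grain bowl frees 14 min; slotting in 2×loaded fries (20 min) lifts the total to 543 at 27 min.
That's the maximum — no swap from here does better than 543.

543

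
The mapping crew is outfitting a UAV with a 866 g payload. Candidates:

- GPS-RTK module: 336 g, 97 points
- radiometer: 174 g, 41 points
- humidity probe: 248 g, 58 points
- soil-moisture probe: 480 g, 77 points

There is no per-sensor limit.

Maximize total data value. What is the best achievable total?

By data value per g: GPS-RTK module 0.29, radiometer 0.24, humidity probe 0.23, soil-moisture probe 0.16 lead.
Best packing: 2×GPS-RTK module + radiometer — 846 g, 235 total.
Nothing else within 866 g beats 235.

235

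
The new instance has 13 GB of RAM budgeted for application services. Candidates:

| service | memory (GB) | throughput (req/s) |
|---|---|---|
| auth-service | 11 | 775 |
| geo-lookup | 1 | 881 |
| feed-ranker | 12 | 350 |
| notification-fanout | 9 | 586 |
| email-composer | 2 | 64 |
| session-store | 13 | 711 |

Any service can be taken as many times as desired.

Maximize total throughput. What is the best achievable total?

11453

The ratio ordering already packs tightly: 13×geo-lookup, 13 GB, 11453.
Nothing else within 13 GB beats 11453.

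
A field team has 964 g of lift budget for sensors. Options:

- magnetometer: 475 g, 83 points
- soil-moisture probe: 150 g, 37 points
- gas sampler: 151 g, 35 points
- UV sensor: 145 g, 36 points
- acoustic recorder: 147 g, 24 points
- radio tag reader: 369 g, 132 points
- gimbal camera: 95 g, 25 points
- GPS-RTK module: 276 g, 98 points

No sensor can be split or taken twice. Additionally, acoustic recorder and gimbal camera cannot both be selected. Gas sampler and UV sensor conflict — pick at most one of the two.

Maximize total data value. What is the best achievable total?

303

The ratio heuristic lands on UV sensor + radio tag reader + gimbal camera + GPS-RTK module (291) but leaves 79 g idle.
Replace gimbal camera with soil-moisture probe: the trade gains 12 net, giving 303 at 940 g.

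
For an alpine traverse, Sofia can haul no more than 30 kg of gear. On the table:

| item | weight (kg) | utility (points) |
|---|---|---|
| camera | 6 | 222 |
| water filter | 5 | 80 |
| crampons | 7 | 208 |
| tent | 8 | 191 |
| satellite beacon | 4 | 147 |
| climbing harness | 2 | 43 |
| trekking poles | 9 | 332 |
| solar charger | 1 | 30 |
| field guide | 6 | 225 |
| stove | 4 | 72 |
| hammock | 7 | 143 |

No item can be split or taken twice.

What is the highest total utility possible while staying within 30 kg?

A density-first pass picks camera + satellite beacon + climbing harness + trekking poles + solar charger + field guide — 999 at 28 kg.
Replace satellite beacon and solar charger with crampons: the trade gains 31 net, giving 1030 at 30 kg.
Next best is camera + satellite beacon + trekking poles + solar charger + field guide + stove at 1028 (30 kg) — short by 2.

1030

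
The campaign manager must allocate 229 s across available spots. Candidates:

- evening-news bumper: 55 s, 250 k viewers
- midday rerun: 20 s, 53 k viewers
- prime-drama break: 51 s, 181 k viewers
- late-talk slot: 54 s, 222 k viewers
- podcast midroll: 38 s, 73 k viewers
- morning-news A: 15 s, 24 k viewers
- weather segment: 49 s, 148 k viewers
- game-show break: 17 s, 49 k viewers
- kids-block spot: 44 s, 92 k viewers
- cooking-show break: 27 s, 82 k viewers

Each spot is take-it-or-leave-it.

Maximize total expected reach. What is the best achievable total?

854

Ranking by ratio (expected reach/s): evening-news bumper 4.55, late-talk slot 4.11, prime-drama break 3.55, cooking-show break 3.04.
Filling by ratio: evening-news bumper + midday rerun + prime-drama break + late-talk slot + game-show break + cooking-show break for 837, with 5 s left unused.
The 44 s tied up in game-show break and cooking-show break is better spent on weather segment — total rises to 854 (229 s).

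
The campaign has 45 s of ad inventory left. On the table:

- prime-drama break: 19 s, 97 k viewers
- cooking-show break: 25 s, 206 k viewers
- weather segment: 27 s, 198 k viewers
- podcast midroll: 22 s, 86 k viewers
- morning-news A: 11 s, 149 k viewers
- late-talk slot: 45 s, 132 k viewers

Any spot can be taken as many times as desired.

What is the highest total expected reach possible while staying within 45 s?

By expected reach per s: morning-news A 13.55, cooking-show break 8.24, weather segment 7.33 lead.
The ratio ordering already packs tightly: 4×morning-news A, 44 s, 596.
Nothing else within 45 s beats 596.

596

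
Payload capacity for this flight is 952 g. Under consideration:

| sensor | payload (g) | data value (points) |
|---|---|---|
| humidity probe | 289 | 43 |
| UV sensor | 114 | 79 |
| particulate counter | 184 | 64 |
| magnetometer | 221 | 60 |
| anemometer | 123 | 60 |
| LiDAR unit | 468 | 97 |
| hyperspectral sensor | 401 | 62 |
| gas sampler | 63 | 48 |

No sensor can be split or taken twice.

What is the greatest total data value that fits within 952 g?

A density-first pass picks UV sensor + particulate counter + magnetometer + anemometer + gas sampler — 311 at 705 g.
Dropping magnetometer frees 221 g; slotting in LiDAR unit (468 g) lifts the total to 348 at 952 g.
Every other selection either busts 952 g or fails to beat 348.

348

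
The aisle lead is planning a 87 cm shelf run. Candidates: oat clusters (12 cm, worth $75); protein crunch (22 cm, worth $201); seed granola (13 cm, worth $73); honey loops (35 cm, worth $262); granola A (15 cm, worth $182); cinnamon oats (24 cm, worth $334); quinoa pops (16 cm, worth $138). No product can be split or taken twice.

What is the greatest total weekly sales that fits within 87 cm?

865

The ratio heuristic lands on protein crunch + granola A + cinnamon oats + quinoa pops (855) but leaves 10 cm idle.
The 16 cm tied up in quinoa pops is better spent on oat clusters + seed granola — total rises to 865 (86 cm).
No other feasible combination exceeds 865.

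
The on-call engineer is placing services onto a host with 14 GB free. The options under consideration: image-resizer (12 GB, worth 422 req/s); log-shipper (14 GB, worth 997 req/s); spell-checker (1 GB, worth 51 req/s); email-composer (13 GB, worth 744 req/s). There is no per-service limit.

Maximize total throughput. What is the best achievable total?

997

Log-shipper uses 14 of the 14 GB and totals 997.
Every other selection either busts 14 GB or fails to beat 997.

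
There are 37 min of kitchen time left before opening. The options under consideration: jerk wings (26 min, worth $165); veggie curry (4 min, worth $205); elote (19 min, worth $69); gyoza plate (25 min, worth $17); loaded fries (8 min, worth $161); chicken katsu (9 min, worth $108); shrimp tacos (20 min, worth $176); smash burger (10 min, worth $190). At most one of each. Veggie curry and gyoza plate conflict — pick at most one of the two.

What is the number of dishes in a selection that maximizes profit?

4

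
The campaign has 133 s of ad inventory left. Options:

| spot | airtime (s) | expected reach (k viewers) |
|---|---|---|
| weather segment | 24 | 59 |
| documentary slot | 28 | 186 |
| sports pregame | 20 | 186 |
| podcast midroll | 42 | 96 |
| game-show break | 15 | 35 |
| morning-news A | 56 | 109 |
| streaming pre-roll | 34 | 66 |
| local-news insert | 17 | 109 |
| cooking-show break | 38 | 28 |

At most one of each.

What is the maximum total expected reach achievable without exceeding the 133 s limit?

636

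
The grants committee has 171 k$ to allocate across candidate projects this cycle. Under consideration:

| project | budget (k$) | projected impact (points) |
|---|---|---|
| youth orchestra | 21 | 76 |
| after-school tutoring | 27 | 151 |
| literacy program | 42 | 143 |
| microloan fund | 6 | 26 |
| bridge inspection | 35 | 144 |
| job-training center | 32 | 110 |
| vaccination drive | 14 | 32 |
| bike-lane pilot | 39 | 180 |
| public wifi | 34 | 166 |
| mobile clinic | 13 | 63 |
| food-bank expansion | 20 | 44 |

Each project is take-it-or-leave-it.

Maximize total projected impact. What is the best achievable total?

Greedy by ratio would take after-school tutoring + microloan fund + bridge inspection + vaccination drive + bike-lane pilot + public wifi + mobile clinic: 168 k$ used, total 762.
Dropping microloan fund and vaccination drive frees 20 k$; slotting in youth orchestra (21 k$) lifts the total to 780 at 169 k$.
Runner-up after-school tutoring + microloan fund + bridge inspection + vaccination drive + bike-lane pilot + public wifi + mobile clinic tops out at 762.

780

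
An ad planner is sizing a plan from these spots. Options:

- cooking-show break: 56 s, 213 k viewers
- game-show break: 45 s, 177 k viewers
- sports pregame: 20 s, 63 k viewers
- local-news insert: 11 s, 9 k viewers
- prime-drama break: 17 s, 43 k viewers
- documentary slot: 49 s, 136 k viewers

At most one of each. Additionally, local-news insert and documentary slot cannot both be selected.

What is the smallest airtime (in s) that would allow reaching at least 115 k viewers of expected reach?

Need the lightest bundle worth ≥ 115.
Taking game-show break gives 177 (≥ 115) for 45 s.
Any bundle with less than 45 s falls short of 115.

45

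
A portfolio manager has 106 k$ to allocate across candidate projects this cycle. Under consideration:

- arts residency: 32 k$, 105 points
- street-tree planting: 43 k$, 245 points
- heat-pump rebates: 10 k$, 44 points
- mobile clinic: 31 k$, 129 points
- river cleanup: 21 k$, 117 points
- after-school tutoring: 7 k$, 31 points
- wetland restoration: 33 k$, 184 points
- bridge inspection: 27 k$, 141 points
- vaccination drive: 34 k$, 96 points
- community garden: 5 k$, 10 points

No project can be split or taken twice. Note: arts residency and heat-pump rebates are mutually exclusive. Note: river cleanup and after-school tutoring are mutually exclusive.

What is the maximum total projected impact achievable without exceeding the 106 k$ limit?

By projected impact per k$: street-tree planting 5.70, wetland restoration 5.58, river cleanup 5.57 lead.
Street-tree planting + wetland restoration + bridge inspection uses 103 of the 106 k$ and totals 570.

570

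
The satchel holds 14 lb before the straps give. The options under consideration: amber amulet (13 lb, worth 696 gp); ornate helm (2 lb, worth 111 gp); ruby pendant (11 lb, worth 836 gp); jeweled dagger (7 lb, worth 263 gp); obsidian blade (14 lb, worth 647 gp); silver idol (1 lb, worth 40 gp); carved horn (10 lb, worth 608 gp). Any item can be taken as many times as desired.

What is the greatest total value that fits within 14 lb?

987

Taking ornate helm + ruby pendant + silver idol: 14 lb used, 987 in value.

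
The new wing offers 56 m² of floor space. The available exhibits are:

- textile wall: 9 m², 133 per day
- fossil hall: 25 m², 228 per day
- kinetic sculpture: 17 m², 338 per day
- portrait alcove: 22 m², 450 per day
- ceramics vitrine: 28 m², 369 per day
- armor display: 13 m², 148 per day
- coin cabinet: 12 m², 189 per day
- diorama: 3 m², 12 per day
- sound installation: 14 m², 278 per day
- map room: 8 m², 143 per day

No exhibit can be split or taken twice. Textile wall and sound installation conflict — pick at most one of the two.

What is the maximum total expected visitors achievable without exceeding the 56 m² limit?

Kinetic sculpture + portrait alcove + diorama + sound installation uses 56 of the 56 m² and totals 1078.
Runner-up kinetic sculpture + portrait alcove + sound installation tops out at 1066.

1078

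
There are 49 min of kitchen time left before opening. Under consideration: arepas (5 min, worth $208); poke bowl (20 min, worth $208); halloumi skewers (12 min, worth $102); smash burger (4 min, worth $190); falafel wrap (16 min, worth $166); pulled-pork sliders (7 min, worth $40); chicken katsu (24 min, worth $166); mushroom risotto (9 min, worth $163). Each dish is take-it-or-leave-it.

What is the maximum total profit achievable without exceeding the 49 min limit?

829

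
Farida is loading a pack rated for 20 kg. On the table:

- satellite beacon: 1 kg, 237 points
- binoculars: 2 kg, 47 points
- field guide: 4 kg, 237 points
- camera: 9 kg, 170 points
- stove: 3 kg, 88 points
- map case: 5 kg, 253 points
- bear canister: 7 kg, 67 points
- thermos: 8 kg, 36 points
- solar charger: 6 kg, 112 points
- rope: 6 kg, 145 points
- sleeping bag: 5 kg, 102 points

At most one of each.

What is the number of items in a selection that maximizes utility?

6

The maximum utility within 20 kg is 964.
For example satellite beacon + binoculars + field guide + stove + map case + sleeping bag achieves it, using 20 kg.
Any selection reaching 964 contains exactly 6 items.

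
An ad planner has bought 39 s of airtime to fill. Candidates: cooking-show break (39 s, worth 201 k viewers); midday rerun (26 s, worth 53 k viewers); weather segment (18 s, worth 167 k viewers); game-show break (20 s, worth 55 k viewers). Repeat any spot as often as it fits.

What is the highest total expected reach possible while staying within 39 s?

334

The ratio ordering already packs tightly: 2×weather segment, 36 s, 334.
No other feasible combination exceeds 334.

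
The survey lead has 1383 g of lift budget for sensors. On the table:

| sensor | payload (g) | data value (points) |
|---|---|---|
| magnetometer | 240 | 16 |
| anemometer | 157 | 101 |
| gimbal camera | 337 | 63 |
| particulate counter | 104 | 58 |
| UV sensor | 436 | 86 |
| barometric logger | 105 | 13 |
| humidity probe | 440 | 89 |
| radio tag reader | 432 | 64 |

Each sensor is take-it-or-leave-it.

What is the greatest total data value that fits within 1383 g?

350

A density-first pass picks anemometer + particulate counter + UV sensor + barometric logger + humidity probe — 347 at 1242 g.
Dropping barometric logger frees 105 g; slotting in magnetometer (240 g) lifts the total to 350 at 1377 g.
That's the maximum — no swap from here does better than 350.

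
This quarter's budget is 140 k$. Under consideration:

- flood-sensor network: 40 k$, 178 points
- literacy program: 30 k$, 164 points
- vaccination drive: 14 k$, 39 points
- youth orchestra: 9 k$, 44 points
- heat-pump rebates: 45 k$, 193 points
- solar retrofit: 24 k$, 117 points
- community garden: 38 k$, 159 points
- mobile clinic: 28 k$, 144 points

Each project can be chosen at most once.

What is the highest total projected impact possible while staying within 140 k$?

662

Filling by ratio: flood-sensor network + literacy program + youth orchestra + solar retrofit + mobile clinic for 647, with 9 k$ left unused.
Dropping flood-sensor network frees 40 k$; slotting in heat-pump rebates (45 k$) lifts the total to 662 at 136 k$.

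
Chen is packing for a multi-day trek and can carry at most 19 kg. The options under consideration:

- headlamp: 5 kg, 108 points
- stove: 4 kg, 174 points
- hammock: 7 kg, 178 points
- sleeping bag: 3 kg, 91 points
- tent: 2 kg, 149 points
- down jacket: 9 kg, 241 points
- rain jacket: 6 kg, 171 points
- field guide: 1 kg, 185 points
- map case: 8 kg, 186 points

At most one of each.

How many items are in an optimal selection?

5

Best achievable utility is 840.
One optimal bundle: stove + sleeping bag + tent + down jacket + field guide (19 kg).
Any selection reaching 840 contains exactly 5 items.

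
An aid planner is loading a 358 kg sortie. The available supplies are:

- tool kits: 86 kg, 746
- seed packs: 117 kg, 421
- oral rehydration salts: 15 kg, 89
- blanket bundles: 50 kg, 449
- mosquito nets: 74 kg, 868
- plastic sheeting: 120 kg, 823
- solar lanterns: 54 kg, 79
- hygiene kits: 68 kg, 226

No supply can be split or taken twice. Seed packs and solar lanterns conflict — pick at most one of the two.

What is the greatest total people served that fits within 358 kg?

Best packing: tool kits + oral rehydration salts + blanket bundles + mosquito nets + plastic sheeting — 345 kg, 2975 total.

2975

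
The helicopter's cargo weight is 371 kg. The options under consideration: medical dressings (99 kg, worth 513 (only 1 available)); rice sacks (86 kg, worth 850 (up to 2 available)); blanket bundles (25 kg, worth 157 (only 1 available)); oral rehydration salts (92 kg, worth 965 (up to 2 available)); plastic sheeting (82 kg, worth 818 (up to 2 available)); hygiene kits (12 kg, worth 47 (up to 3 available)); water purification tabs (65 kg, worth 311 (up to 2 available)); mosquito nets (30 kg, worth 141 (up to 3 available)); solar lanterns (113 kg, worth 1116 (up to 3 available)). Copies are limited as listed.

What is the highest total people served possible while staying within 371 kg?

Filling by ratio: 2×oral rehydration salts + 2×plastic sheeting + hygiene kits for 3613, with 11 kg left unused.
Replace oral rehydration salts and hygiene kits with solar lanterns: the trade gains 104 net, giving 3717 at 369 kg.
That's the maximum — no swap from here does better than 3717.

3717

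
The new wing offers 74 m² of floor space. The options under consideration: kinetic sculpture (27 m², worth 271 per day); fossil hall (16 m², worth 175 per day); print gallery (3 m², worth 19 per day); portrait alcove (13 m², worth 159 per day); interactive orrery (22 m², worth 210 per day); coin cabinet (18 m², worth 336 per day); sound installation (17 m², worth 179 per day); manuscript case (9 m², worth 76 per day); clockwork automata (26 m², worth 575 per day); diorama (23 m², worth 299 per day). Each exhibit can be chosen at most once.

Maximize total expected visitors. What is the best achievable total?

Density check — clockwork automata 22.12, coin cabinet 18.67, diorama 13.00, portrait alcove 12.23 are the best per m².
The ratio heuristic lands on print gallery + coin cabinet + clockwork automata + diorama (1229) but leaves 4 m² idle.
The 26 m² tied up in print gallery and diorama is better spent on portrait alcove + sound installation — total rises to 1249 (74 m²).
Next best is fossil hall + portrait alcove + coin cabinet + clockwork automata at 1245 (73 m²) — short by 4.

1249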